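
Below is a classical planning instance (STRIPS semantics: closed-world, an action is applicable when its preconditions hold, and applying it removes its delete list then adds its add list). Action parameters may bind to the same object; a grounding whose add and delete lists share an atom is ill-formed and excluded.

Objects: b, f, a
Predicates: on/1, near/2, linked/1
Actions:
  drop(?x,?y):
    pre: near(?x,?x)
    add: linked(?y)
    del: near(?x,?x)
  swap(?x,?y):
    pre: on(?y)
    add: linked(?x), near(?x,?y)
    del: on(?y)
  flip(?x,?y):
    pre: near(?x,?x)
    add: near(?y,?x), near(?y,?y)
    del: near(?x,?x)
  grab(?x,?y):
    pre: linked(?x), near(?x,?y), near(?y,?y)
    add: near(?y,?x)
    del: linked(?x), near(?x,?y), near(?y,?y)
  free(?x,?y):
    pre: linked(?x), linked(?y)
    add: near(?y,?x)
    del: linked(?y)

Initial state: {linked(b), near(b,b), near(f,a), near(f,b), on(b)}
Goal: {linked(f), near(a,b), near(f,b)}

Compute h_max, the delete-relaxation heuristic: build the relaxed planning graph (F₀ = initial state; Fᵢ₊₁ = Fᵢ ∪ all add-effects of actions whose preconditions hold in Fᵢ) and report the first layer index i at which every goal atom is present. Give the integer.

1

F0 = init (5 atoms)
F1 = F0 ∪ {linked(a), linked(f), near(a,a), near(a,b), near(f,f)}  (10 atoms)
goal ⊆ F1  ⇒  h_max = 1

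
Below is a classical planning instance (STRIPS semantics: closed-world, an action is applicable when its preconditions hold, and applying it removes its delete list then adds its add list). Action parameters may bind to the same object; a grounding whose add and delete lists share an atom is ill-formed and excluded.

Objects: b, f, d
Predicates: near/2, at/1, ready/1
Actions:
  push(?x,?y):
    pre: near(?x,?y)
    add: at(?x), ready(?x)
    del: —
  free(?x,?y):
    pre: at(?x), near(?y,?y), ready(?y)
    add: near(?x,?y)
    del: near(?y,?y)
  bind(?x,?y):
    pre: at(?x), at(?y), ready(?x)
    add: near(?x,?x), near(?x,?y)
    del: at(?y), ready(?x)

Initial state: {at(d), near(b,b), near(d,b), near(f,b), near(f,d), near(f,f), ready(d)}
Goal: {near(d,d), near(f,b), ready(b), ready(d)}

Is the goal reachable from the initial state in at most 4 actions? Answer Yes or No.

Yes

1. push(b,b)  →  {at(b), at(d), near(b,b), near(d,b), near(f,b), near(f,d), near(f,f), ready(b), ready(d)}
2. bind(d,b)  →  {at(d), near(b,b), near(d,b), near(d,d), near(f,b), near(f,d), near(f,f), ready(b)}
3. push(d,b)  →  {at(d), near(b,b), near(d,b), near(d,d), near(f,b), near(f,d), near(f,f), ready(b), ready(d)}
optimal plan length = 3; 3 ≤ 4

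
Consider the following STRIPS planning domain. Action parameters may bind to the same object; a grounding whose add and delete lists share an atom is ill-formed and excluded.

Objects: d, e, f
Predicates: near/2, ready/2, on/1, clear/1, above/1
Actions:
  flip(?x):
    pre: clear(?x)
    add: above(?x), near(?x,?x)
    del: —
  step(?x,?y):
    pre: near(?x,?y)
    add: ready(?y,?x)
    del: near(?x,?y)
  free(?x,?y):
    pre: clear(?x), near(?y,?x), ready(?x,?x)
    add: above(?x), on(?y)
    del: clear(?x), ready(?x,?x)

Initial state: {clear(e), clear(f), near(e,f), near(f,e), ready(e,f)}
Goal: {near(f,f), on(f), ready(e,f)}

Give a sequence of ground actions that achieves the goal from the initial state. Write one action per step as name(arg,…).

1. flip(e)  →  {above(e), clear(e), clear(f), near(e,e), near(e,f), near(f,e), ready(e,f)}
2. flip(f)  →  {above(e), above(f), clear(e), clear(f), near(e,e), near(e,f), near(f,e), near(f,f), ready(e,f)}
3. step(e,e)  →  {above(e), above(f), clear(e), clear(f), near(e,f), near(f,e), near(f,f), ready(e,e), ready(e,f)}
4. free(e,f)  →  {above(e), above(f), clear(f), near(e,f), near(f,e), near(f,f), on(f), ready(e,f)}

flip(e); flip(f); step(e,e); free(e,f)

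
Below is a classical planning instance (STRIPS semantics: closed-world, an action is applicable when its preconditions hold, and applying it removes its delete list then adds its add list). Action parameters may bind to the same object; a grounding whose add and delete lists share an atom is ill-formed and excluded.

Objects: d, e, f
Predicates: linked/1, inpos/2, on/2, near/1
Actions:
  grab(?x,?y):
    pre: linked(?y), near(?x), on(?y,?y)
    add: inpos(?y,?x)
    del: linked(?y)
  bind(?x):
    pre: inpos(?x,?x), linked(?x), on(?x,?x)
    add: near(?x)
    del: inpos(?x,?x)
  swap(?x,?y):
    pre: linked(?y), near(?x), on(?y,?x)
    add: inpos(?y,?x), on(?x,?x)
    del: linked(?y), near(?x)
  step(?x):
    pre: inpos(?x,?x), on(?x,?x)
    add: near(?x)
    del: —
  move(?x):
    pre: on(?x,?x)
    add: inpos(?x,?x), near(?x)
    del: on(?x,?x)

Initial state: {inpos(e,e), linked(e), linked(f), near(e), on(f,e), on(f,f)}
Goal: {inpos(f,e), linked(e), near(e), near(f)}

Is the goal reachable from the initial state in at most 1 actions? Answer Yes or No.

No

1. grab(e,f)  →  {inpos(e,e), inpos(f,e), linked(e), near(e), on(f,e), on(f,f)}
2. move(f)  →  {inpos(e,e), inpos(f,e), inpos(f,f), linked(e), near(e), near(f), on(f,e)}
optimal plan length = 2; 2 > 1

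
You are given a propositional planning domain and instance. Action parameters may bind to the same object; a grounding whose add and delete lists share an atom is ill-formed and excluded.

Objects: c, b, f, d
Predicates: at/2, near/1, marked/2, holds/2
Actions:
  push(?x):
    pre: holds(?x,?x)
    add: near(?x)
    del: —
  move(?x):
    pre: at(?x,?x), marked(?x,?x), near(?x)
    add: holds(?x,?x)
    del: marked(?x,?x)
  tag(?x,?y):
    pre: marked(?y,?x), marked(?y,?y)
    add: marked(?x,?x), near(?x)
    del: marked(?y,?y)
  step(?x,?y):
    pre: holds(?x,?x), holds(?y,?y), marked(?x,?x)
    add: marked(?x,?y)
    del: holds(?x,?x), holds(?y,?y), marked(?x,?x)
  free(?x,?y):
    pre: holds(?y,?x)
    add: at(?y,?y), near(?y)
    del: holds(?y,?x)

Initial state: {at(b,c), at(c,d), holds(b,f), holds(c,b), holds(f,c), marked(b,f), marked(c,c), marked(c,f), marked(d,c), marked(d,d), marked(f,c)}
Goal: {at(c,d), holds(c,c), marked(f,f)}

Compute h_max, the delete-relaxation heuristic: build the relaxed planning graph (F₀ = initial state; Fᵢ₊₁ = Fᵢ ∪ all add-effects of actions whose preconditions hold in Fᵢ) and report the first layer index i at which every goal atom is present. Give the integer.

2

F0 = init (11 atoms)
F1 = F0 ∪ {at(b,b), at(c,c), at(f,f), marked(f,f), near(b), near(c), near(f)}  (18 atoms)
F2 = F1 ∪ {holds(c,c), holds(f,f)}  (20 atoms)
goal ⊆ F2  ⇒  h_max = 2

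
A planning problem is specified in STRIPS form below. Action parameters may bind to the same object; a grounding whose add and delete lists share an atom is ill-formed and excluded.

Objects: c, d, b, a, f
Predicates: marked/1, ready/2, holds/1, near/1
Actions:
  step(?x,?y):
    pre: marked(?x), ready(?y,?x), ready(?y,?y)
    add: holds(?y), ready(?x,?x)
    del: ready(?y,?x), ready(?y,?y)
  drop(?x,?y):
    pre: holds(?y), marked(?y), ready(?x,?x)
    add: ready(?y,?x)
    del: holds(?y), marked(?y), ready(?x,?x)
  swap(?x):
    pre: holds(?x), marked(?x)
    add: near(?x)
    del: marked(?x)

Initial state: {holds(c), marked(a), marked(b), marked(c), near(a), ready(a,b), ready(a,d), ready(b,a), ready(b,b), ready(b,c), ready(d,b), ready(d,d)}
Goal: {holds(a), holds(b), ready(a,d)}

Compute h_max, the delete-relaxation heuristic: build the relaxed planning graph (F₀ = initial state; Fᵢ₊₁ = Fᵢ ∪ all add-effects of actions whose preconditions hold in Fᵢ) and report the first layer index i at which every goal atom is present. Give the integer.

2

F0 = init (12 atoms)
F1 = F0 ∪ {holds(b), holds(d), near(c), ready(a,a), ready(c,b), ready(c,c), ready(c,d)}  (19 atoms)
F2 = F1 ∪ {holds(a), near(b), ready(b,d), ready(c,a)}  (23 atoms)
goal ⊆ F2  ⇒  h_max = 2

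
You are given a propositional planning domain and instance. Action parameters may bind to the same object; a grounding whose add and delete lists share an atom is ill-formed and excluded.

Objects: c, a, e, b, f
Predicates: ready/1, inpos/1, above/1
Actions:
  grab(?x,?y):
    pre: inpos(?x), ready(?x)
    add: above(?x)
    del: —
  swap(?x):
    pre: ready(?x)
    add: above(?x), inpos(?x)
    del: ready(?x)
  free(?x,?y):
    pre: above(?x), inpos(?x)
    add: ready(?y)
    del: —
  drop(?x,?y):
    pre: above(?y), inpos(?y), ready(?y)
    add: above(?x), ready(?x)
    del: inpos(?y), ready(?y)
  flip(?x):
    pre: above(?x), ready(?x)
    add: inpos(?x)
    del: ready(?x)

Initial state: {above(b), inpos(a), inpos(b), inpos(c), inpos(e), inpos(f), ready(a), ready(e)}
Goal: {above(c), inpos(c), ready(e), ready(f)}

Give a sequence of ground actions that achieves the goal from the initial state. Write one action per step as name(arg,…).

grab(a,c); free(a,f); drop(c,a)

1. grab(a,c)  →  {above(a), above(b), inpos(a), inpos(b), inpos(c), inpos(e), inpos(f), ready(a), ready(e)}
2. free(a,f)  →  {above(a), above(b), inpos(a), inpos(b), inpos(c), inpos(e), inpos(f), ready(a), ready(e), ready(f)}
3. drop(c,a)  →  {above(a), above(b), above(c), inpos(b), inpos(c), inpos(e), inpos(f), ready(c), ready(e), ready(f)}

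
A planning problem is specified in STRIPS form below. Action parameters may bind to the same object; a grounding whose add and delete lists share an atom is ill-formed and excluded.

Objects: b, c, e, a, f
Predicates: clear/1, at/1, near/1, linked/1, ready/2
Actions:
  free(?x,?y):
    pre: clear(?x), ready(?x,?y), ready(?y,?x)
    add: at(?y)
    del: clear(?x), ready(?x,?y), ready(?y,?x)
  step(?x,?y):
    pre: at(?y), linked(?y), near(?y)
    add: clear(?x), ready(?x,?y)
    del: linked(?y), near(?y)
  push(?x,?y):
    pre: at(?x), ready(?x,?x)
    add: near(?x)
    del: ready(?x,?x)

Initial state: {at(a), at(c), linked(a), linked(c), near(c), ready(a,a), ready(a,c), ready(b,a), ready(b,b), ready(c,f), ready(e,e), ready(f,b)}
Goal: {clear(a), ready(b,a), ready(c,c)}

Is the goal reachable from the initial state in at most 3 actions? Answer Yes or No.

Yes

1. step(c,c)  →  {at(a), at(c), clear(c), linked(a), ready(a,a), ready(a,c), ready(b,a), ready(b,b), ready(c,c), ready(c,f), ready(e,e), ready(f,b)}
2. push(a,b)  →  {at(a), at(c), clear(c), linked(a), near(a), ready(a,c), ready(b,a), ready(b,b), ready(c,c), ready(c,f), ready(e,e), ready(f,b)}
3. step(a,a)  →  {at(a), at(c), clear(a), clear(c), ready(a,a), ready(a,c), ready(b,a), ready(b,b), ready(c,c), ready(c,f), ready(e,e), ready(f,b)}
optimal plan length = 3; 3 ≤ 3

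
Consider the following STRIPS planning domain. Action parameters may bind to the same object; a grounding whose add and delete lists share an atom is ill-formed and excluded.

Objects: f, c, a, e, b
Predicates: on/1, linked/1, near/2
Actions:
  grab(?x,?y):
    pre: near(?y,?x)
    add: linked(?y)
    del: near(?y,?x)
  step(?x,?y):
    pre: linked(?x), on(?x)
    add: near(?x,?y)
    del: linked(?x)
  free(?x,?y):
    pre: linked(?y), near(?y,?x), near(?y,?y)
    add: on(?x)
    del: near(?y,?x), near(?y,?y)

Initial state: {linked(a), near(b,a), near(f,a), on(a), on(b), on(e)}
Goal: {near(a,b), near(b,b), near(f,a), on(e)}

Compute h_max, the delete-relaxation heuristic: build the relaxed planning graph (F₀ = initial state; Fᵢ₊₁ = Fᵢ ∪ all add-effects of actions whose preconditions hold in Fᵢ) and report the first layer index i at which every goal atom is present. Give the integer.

2

F0 = init (6 atoms)
F1 = F0 ∪ {linked(b), linked(f), near(a,a), near(a,b), near(a,c), near(a,e), near(a,f)}  (13 atoms)
F2 = F1 ∪ {near(b,b), near(b,c), near(b,e), near(b,f), on(c), on(f)}  (19 atoms)
goal ⊆ F2  ⇒  h_max = 2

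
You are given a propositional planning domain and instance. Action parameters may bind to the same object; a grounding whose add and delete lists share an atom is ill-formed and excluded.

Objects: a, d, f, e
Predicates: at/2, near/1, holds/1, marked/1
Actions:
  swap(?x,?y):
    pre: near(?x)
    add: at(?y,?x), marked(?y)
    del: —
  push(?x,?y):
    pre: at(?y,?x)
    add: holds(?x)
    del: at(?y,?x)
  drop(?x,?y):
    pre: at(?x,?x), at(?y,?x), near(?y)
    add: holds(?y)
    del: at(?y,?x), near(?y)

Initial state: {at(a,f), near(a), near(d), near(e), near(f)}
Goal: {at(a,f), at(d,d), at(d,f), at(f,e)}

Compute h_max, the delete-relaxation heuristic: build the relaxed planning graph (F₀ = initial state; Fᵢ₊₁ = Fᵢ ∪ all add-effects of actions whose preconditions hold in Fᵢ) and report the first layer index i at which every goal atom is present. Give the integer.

1

F0 = init (5 atoms)
F1 = F0 ∪ {at(a,a), at(a,d), at(a,e), at(d,a), at(d,d), at(d,e), at(d,f), at(e,a), at(e,d), at(e,e), at(e,f), at(f,a), at(f,d), at(f,e), at(f,f), holds(f), marked(a), marked(d), marked(e), marked(f)}  (25 atoms)
goal ⊆ F1  ⇒  h_max = 1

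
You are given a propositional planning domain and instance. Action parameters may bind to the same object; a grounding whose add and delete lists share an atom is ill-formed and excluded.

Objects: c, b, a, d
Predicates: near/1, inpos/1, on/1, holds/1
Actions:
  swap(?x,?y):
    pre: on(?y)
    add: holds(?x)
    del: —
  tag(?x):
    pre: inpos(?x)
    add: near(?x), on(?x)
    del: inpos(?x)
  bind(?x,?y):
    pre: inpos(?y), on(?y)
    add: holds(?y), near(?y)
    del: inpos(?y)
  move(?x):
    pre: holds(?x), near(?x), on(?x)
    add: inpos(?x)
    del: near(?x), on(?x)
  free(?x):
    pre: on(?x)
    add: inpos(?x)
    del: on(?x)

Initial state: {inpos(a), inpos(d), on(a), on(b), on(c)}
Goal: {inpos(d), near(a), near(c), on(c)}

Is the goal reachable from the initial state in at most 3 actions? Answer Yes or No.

Yes

1. tag(a)  →  {inpos(d), near(a), on(a), on(b), on(c)}
2. free(c)  →  {inpos(c), inpos(d), near(a), on(a), on(b)}
3. tag(c)  →  {inpos(d), near(a), near(c), on(a), on(b), on(c)}
optimal plan length = 3; 3 ≤ 3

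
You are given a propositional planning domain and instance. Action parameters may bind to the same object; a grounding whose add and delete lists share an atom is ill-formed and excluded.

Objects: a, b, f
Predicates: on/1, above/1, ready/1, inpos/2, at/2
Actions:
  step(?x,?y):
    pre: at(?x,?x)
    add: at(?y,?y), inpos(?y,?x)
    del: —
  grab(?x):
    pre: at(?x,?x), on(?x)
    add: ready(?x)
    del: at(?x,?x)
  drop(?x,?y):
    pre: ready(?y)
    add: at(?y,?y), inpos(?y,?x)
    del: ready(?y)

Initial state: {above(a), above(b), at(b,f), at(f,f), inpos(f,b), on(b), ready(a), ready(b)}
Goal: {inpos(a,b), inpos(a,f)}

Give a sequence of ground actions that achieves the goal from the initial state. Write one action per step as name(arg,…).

step(f,a); drop(b,a)

1. step(f,a)  →  {above(a), above(b), at(a,a), at(b,f), at(f,f), inpos(a,f), inpos(f,b), on(b), ready(a), ready(b)}
2. drop(b,a)  →  {above(a), above(b), at(a,a), at(b,f), at(f,f), inpos(a,b), inpos(a,f), inpos(f,b), on(b), ready(b)}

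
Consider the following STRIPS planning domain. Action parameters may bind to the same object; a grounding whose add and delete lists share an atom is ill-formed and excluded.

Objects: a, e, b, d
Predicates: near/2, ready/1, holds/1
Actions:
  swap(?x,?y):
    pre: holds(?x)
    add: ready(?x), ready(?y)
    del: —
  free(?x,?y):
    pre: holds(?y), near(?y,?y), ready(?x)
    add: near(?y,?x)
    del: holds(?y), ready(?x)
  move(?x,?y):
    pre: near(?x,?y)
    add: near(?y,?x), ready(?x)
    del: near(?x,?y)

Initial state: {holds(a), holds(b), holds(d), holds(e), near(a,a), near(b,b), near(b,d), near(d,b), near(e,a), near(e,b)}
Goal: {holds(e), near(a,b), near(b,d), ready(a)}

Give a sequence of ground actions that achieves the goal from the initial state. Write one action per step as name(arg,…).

swap(a,b); free(b,a)

1. swap(a,b)  →  {holds(a), holds(b), holds(d), holds(e), near(a,a), near(b,b), near(b,d), near(d,b), near(e,a), near(e,b), ready(a), ready(b)}
2. free(b,a)  →  {holds(b), holds(d), holds(e), near(a,a), near(a,b), near(b,b), near(b,d), near(d,b), near(e,a), near(e,b), ready(a)}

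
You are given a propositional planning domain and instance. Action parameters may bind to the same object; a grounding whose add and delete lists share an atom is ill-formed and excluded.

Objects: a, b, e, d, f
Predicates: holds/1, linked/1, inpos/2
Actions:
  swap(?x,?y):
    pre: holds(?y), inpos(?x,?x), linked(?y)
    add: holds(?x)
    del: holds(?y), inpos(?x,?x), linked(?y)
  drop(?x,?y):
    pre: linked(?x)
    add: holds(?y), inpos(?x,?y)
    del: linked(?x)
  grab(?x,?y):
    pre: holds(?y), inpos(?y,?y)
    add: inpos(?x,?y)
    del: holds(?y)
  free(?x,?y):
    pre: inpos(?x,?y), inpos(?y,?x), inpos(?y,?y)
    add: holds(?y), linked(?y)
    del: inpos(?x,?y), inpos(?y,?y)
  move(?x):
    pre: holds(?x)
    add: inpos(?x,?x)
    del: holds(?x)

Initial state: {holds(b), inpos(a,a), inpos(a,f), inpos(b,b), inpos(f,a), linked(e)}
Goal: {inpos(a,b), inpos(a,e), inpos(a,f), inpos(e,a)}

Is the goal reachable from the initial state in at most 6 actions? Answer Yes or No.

1. drop(e,a)  →  {holds(a), holds(b), inpos(a,a), inpos(a,f), inpos(b,b), inpos(e,a), inpos(f,a)}
2. grab(a,b)  →  {holds(a), inpos(a,a), inpos(a,b), inpos(a,f), inpos(b,b), inpos(e,a), inpos(f,a)}
3. free(a,a)  →  {holds(a), inpos(a,b), inpos(a,f), inpos(b,b), inpos(e,a), inpos(f,a), linked(a)}
4. drop(a,e)  →  {holds(a), holds(e), inpos(a,b), inpos(a,e), inpos(a,f), inpos(b,b), inpos(e,a), inpos(f,a)}
optimal plan length = 4; 4 ≤ 6

Yes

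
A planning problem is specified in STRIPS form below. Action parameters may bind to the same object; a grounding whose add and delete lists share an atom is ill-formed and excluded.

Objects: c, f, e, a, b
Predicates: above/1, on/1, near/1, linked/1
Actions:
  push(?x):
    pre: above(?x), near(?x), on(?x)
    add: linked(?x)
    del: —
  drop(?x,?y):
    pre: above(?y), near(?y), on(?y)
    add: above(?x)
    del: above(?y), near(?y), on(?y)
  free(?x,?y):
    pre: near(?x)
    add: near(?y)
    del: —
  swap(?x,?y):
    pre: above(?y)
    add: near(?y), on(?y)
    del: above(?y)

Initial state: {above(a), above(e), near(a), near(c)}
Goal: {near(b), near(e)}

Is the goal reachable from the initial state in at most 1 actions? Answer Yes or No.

1. free(c,e)  →  {above(a), above(e), near(a), near(c), near(e)}
2. free(c,b)  →  {above(a), above(e), near(a), near(b), near(c), near(e)}
optimal plan length = 2; 2 > 1

No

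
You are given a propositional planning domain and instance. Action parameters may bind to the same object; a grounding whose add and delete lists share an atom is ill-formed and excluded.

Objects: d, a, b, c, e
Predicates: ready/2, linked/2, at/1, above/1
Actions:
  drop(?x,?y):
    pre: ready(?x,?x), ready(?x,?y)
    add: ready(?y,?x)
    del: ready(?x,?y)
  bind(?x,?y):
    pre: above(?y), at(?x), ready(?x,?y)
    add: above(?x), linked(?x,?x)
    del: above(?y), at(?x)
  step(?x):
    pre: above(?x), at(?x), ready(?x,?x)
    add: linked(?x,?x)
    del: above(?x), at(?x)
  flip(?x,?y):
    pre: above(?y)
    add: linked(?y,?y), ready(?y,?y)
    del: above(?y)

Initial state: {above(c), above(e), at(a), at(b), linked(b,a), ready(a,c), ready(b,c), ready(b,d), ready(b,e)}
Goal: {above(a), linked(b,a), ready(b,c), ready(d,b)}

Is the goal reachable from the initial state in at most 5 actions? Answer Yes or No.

Yes

1. bind(a,c)  →  {above(a), above(e), at(b), linked(a,a), linked(b,a), ready(a,c), ready(b,c), ready(b,d), ready(b,e)}
2. bind(b,e)  →  {above(a), above(b), linked(a,a), linked(b,a), linked(b,b), ready(a,c), ready(b,c), ready(b,d), ready(b,e)}
3. flip(d,b)  →  {above(a), linked(a,a), linked(b,a), linked(b,b), ready(a,c), ready(b,b), ready(b,c), ready(b,d), ready(b,e)}
4. drop(b,d)  →  {above(a), linked(a,a), linked(b,a), linked(b,b), ready(a,c), ready(b,b), ready(b,c), ready(b,e), ready(d,b)}
optimal plan length = 4; 4 ≤ 5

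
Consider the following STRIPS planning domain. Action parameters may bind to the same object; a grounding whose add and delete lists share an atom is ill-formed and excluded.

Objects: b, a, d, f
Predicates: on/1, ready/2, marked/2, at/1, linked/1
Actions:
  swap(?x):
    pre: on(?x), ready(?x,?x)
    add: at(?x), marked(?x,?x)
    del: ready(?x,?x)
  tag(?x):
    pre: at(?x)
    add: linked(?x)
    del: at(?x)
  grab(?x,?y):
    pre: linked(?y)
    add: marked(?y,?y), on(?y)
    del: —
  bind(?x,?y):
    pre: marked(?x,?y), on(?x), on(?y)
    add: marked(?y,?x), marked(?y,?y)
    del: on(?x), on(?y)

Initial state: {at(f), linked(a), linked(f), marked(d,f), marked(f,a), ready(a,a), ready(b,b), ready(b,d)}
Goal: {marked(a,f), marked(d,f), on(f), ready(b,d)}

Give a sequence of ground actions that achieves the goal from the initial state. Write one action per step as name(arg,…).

1. grab(b,a)  →  {at(f), linked(a), linked(f), marked(a,a), marked(d,f), marked(f,a), on(a), ready(a,a), ready(b,b), ready(b,d)}
2. grab(b,f)  →  {at(f), linked(a), linked(f), marked(a,a), marked(d,f), marked(f,a), marked(f,f), on(a), on(f), ready(a,a), ready(b,b), ready(b,d)}
3. bind(f,a)  →  {at(f), linked(a), linked(f), marked(a,a), marked(a,f), marked(d,f), marked(f,a), marked(f,f), ready(a,a), ready(b,b), ready(b,d)}
4. grab(b,f)  →  {at(f), linked(a), linked(f), marked(a,a), marked(a,f), marked(d,f), marked(f,a), marked(f,f), on(f), ready(a,a), ready(b,b), ready(b,d)}

grab(b,a); grab(b,f); bind(f,a); grab(b,f)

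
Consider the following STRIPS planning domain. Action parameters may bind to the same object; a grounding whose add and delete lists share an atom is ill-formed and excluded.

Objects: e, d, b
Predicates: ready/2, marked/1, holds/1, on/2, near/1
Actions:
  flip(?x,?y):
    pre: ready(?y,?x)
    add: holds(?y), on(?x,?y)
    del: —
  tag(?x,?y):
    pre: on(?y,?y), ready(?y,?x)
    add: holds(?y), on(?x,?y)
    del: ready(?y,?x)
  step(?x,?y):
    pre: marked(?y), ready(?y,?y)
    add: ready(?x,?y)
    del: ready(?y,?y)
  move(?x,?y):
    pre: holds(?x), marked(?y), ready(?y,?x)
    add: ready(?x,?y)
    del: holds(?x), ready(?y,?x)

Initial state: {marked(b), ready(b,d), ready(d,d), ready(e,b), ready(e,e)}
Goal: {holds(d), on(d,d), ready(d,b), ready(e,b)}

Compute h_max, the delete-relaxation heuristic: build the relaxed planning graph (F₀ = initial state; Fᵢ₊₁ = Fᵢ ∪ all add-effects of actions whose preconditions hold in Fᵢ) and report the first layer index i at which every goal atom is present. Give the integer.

2

F0 = init (5 atoms)
F1 = F0 ∪ {holds(b), holds(d), holds(e), on(b,e), on(d,b), on(d,d), on(e,e)}  (12 atoms)
F2 = F1 ∪ {ready(d,b)}  (13 atoms)
goal ⊆ F2  ⇒  h_max = 2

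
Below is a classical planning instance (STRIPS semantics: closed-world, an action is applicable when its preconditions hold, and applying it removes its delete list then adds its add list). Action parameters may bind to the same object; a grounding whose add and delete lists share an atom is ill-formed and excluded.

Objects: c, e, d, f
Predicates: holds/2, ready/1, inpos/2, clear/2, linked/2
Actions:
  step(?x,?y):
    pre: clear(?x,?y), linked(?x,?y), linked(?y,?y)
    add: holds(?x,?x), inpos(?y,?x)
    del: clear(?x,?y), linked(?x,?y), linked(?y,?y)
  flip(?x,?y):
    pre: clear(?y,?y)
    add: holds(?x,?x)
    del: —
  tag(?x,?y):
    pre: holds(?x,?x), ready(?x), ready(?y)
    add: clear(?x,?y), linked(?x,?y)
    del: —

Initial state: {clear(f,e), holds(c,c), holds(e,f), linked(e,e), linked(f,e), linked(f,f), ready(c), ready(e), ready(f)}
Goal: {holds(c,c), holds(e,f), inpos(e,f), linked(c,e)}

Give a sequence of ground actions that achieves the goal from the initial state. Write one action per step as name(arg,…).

1. step(f,e)  →  {holds(c,c), holds(e,f), holds(f,f), inpos(e,f), linked(f,f), ready(c), ready(e), ready(f)}
2. tag(c,e)  →  {clear(c,e), holds(c,c), holds(e,f), holds(f,f), inpos(e,f), linked(c,e), linked(f,f), ready(c), ready(e), ready(f)}

step(f,e); tag(c,e)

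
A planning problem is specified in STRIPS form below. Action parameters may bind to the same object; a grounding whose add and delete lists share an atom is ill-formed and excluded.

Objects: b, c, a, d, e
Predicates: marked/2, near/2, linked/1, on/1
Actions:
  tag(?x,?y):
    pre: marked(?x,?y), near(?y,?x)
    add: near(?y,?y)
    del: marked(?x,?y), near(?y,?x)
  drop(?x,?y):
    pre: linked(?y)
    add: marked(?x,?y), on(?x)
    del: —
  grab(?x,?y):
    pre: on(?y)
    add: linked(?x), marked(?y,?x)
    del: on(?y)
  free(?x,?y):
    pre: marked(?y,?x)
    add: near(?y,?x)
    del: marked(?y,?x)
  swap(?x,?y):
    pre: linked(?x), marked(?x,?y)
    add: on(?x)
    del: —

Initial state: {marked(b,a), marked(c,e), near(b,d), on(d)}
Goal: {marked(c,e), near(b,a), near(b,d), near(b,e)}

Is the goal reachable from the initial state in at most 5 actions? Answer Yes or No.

Yes

1. grab(e,d)  →  {linked(e), marked(b,a), marked(c,e), marked(d,e), near(b,d)}
2. drop(b,e)  →  {linked(e), marked(b,a), marked(b,e), marked(c,e), marked(d,e), near(b,d), on(b)}
3. free(a,b)  →  {linked(e), marked(b,e), marked(c,e), marked(d,e), near(b,a), near(b,d), on(b)}
4. free(e,b)  →  {linked(e), marked(c,e), marked(d,e), near(b,a), near(b,d), near(b,e), on(b)}
optimal plan length = 4; 4 ≤ 5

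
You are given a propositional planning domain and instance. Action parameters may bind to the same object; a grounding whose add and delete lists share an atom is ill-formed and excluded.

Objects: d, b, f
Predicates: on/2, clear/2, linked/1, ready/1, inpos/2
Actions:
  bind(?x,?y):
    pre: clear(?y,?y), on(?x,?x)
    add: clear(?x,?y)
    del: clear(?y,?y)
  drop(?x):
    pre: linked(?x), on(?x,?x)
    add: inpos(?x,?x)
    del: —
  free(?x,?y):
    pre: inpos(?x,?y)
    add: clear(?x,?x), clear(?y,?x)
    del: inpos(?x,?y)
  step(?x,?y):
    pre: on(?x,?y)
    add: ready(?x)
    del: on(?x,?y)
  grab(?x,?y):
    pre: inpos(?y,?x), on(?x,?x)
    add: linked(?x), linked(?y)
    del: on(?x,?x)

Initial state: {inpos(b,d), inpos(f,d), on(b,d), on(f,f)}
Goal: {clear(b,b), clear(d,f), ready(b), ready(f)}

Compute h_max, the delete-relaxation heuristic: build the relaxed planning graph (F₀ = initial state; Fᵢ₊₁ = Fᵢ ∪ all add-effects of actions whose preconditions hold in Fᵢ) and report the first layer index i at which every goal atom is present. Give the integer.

1

F0 = init (4 atoms)
F1 = F0 ∪ {clear(b,b), clear(d,b), clear(d,f), clear(f,f), ready(b), ready(f)}  (10 atoms)
goal ⊆ F1  ⇒  h_max = 1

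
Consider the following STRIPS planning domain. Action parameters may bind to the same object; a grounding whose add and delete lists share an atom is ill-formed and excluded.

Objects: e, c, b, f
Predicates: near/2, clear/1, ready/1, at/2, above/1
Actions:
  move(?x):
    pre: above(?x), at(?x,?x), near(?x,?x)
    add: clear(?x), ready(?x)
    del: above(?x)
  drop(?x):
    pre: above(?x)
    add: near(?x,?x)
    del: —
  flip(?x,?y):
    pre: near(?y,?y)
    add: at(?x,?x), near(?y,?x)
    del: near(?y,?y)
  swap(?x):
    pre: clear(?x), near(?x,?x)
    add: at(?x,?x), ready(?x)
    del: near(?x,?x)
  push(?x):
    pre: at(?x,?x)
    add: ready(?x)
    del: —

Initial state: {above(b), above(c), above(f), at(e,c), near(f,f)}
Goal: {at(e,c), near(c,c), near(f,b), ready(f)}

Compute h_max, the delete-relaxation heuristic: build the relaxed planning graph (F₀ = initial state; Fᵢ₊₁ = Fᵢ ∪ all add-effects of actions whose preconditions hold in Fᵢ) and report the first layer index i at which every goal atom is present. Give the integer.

F0 = init (5 atoms)
F1 = F0 ∪ {at(b,b), at(c,c), at(e,e), near(b,b), near(c,c), near(f,b), near(f,c), near(f,e)}  (13 atoms)
F2 = F1 ∪ {at(f,f), clear(b), clear(c), near(b,c), near(b,e), near(b,f), near(c,b), near(c,e), near(c,f), ready(b), ready(c), ready(e)}  (25 atoms)
F3 = F2 ∪ {clear(f), ready(f)}  (27 atoms)
goal ⊆ F3  ⇒  h_max = 3

3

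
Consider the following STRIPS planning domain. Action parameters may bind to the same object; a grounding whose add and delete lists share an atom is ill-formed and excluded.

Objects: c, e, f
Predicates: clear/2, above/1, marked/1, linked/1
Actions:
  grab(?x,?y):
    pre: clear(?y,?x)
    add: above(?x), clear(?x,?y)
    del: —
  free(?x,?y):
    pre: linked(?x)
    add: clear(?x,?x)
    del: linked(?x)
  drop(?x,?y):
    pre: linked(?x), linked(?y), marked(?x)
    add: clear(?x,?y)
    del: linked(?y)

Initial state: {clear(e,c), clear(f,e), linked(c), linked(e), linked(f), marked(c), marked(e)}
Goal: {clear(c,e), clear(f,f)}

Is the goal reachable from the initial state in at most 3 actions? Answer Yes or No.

Yes

1. grab(c,e)  →  {above(c), clear(c,e), clear(e,c), clear(f,e), linked(c), linked(e), linked(f), marked(c), marked(e)}
2. free(f,c)  →  {above(c), clear(c,e), clear(e,c), clear(f,e), clear(f,f), linked(c), linked(e), marked(c), marked(e)}
optimal plan length = 2; 2 ≤ 3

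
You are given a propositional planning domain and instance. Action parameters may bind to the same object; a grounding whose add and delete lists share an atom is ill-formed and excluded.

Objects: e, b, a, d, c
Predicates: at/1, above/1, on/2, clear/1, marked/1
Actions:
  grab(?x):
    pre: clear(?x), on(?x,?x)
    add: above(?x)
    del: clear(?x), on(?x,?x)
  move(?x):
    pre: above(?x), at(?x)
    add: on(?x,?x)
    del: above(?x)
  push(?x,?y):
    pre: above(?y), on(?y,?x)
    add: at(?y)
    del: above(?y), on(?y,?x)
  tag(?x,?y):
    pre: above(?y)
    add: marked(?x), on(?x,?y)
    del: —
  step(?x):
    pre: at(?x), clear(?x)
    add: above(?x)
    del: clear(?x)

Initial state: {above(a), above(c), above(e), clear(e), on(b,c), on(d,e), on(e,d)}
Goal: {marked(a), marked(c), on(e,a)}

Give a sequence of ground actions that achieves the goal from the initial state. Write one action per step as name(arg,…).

1. tag(e,a)  →  {above(a), above(c), above(e), clear(e), marked(e), on(b,c), on(d,e), on(e,a), on(e,d)}
2. tag(a,e)  →  {above(a), above(c), above(e), clear(e), marked(a), marked(e), on(a,e), on(b,c), on(d,e), on(e,a), on(e,d)}
3. tag(c,e)  →  {above(a), above(c), above(e), clear(e), marked(a), marked(c), marked(e), on(a,e), on(b,c), on(c,e), on(d,e), on(e,a), on(e,d)}

tag(e,a); tag(a,e); tag(c,e)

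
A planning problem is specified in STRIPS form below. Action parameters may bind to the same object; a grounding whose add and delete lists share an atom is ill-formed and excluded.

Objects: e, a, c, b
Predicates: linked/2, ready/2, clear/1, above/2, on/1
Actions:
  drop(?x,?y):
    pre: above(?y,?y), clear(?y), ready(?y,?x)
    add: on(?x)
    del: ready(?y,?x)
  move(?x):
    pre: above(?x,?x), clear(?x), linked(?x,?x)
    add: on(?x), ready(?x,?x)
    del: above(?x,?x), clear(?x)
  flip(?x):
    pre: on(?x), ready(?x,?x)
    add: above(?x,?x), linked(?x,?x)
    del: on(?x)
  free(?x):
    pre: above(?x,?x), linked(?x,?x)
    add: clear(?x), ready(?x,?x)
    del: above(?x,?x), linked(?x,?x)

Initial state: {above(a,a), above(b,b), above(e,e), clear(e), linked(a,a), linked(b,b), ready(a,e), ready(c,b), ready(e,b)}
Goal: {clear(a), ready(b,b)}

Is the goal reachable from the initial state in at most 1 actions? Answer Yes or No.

1. free(a)  →  {above(b,b), above(e,e), clear(a), clear(e), linked(b,b), ready(a,a), ready(a,e), ready(c,b), ready(e,b)}
2. free(b)  →  {above(e,e), clear(a), clear(b), clear(e), ready(a,a), ready(a,e), ready(b,b), ready(c,b), ready(e,b)}
optimal plan length = 2; 2 > 1

No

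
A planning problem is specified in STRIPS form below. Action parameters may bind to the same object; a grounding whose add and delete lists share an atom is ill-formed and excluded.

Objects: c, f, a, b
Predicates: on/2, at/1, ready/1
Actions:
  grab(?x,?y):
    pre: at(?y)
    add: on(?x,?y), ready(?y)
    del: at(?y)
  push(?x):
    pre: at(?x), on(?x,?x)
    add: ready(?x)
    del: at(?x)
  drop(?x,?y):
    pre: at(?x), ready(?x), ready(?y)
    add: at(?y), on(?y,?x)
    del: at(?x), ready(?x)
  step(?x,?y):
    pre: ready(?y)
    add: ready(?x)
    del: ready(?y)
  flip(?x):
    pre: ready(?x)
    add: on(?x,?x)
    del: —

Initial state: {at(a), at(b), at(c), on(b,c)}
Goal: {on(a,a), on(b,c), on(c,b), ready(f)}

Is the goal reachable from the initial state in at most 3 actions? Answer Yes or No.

Yes

1. grab(c,b)  →  {at(a), at(c), on(b,c), on(c,b), ready(b)}
2. grab(a,a)  →  {at(c), on(a,a), on(b,c), on(c,b), ready(a), ready(b)}
3. step(f,a)  →  {at(c), on(a,a), on(b,c), on(c,b), ready(b), ready(f)}
optimal plan length = 3; 3 ≤ 3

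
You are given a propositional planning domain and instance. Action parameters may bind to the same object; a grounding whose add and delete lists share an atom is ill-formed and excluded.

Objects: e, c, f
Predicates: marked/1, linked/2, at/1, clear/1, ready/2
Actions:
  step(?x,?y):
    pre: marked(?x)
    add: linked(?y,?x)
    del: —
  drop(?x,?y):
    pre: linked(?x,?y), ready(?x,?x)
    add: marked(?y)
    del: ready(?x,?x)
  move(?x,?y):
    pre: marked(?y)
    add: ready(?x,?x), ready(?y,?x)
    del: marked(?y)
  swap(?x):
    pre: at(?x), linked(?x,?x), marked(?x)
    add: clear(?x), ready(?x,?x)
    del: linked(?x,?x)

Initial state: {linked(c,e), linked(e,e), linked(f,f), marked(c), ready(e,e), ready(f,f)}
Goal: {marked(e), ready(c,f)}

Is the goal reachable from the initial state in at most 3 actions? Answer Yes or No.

Yes

1. drop(e,e)  →  {linked(c,e), linked(e,e), linked(f,f), marked(c), marked(e), ready(f,f)}
2. move(f,c)  →  {linked(c,e), linked(e,e), linked(f,f), marked(e), ready(c,f), ready(f,f)}
optimal plan length = 2; 2 ≤ 3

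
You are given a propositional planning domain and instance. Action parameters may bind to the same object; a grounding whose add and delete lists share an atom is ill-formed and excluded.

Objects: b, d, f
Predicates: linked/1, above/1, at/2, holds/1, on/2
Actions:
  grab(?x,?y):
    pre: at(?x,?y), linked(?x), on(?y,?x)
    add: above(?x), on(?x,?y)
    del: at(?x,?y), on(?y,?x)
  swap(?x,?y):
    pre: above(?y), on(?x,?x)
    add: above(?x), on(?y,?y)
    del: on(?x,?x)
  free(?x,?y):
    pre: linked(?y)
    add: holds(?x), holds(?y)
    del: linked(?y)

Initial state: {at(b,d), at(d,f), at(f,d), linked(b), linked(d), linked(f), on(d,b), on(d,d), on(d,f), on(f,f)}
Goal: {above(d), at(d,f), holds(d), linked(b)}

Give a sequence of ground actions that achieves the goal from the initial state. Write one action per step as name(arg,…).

grab(b,d); swap(d,b); free(b,d)

1. grab(b,d)  →  {above(b), at(d,f), at(f,d), linked(b), linked(d), linked(f), on(b,d), on(d,d), on(d,f), on(f,f)}
2. swap(d,b)  →  {above(b), above(d), at(d,f), at(f,d), linked(b), linked(d), linked(f), on(b,b), on(b,d), on(d,f), on(f,f)}
3. free(b,d)  →  {above(b), above(d), at(d,f), at(f,d), holds(b), holds(d), linked(b), linked(f), on(b,b), on(b,d), on(d,f), on(f,f)}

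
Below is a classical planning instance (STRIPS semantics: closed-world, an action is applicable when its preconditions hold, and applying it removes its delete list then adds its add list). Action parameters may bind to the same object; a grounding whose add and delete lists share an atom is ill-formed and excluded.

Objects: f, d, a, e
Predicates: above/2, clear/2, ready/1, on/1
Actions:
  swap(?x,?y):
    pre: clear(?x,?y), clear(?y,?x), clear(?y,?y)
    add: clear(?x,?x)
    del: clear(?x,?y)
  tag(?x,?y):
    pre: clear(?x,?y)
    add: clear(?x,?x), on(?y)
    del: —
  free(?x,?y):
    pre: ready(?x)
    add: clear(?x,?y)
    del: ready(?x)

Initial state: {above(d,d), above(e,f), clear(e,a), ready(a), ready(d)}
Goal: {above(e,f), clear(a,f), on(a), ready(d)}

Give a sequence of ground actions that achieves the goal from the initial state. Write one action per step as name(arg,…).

1. tag(e,a)  →  {above(d,d), above(e,f), clear(e,a), clear(e,e), on(a), ready(a), ready(d)}
2. free(a,f)  →  {above(d,d), above(e,f), clear(a,f), clear(e,a), clear(e,e), on(a), ready(d)}

tag(e,a); free(a,f)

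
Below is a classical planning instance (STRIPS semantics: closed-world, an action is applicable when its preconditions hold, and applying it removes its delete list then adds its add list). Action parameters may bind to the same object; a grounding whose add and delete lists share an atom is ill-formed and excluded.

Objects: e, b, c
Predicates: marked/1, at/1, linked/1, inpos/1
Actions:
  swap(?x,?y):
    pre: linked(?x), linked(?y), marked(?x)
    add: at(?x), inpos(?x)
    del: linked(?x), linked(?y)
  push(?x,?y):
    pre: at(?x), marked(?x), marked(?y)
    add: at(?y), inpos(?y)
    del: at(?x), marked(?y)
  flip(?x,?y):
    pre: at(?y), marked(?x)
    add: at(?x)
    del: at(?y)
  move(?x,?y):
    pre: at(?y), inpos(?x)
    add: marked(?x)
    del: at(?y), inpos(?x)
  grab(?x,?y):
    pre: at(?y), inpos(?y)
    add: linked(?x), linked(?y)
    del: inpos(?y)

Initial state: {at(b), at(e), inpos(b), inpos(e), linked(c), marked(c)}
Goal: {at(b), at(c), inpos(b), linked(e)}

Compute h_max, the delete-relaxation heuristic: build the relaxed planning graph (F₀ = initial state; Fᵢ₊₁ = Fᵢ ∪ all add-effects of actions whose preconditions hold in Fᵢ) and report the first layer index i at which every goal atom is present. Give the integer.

F0 = init (6 atoms)
F1 = F0 ∪ {at(c), inpos(c), linked(b), linked(e), marked(b), marked(e)}  (12 atoms)
goal ⊆ F1  ⇒  h_max = 1

1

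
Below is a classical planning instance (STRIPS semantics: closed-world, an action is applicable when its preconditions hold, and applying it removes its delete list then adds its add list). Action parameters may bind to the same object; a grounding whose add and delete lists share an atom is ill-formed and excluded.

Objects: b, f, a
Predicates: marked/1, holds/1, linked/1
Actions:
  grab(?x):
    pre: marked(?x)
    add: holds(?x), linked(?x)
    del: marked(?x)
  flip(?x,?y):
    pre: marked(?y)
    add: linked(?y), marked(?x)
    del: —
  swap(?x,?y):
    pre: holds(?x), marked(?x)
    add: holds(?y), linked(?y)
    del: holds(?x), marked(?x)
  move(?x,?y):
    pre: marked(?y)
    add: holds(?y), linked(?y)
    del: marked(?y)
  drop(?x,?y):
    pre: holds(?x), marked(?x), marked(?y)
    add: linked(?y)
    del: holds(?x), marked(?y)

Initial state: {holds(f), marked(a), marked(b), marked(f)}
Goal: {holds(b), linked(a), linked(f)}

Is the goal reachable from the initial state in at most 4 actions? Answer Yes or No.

1. grab(b)  →  {holds(b), holds(f), linked(b), marked(a), marked(f)}
2. grab(f)  →  {holds(b), holds(f), linked(b), linked(f), marked(a)}
3. grab(a)  →  {holds(a), holds(b), holds(f), linked(a), linked(b), linked(f)}
optimal plan length = 3; 3 ≤ 4

Yes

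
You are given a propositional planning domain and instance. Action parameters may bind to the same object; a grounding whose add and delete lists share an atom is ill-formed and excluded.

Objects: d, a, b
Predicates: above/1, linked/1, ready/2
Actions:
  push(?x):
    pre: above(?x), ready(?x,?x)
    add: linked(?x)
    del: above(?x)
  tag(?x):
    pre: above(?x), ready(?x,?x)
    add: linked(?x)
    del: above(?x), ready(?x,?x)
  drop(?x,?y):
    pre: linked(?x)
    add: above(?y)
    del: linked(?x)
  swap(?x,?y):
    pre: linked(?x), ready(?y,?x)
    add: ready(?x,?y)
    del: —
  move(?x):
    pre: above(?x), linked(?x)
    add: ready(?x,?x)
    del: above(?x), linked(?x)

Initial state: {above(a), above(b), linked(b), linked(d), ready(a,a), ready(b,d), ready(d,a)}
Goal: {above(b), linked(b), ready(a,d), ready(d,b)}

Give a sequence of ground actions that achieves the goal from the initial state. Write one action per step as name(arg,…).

1. push(a)  →  {above(b), linked(a), linked(b), linked(d), ready(a,a), ready(b,d), ready(d,a)}
2. swap(d,b)  →  {above(b), linked(a), linked(b), linked(d), ready(a,a), ready(b,d), ready(d,a), ready(d,b)}
3. swap(a,d)  →  {above(b), linked(a), linked(b), linked(d), ready(a,a), ready(a,d), ready(b,d), ready(d,a), ready(d,b)}

push(a); swap(d,b); swap(a,d)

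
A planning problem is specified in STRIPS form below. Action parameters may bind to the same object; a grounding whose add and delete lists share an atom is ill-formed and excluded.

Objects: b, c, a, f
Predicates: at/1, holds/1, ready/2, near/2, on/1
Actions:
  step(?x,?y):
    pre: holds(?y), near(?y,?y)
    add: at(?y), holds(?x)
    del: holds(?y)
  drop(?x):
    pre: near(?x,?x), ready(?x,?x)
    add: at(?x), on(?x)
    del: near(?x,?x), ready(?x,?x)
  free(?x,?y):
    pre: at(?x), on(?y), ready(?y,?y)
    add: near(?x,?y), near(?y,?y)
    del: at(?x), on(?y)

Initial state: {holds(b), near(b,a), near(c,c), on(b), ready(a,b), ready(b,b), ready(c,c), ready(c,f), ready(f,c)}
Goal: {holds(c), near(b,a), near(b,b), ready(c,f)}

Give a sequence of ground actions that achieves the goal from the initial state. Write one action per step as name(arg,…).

drop(c); free(c,b); step(c,b)

1. drop(c)  →  {at(c), holds(b), near(b,a), on(b), on(c), ready(a,b), ready(b,b), ready(c,f), ready(f,c)}
2. free(c,b)  →  {holds(b), near(b,a), near(b,b), near(c,b), on(c), ready(a,b), ready(b,b), ready(c,f), ready(f,c)}
3. step(c,b)  →  {at(b), holds(c), near(b,a), near(b,b), near(c,b), on(c), ready(a,b), ready(b,b), ready(c,f), ready(f,c)}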